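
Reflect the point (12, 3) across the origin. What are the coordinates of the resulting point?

Reflection across origin: (12, 3) → (-12, -3)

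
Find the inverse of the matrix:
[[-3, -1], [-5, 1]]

For [[a,b],[c,d]], inverse = (1/det)·[[d,-b],[-c,a]]
det = (-3)(1) - (-1)(-5) = -3 - 5 = -8
Inverse = (1/-8)·[[1, 1], [5, -3]]
= [[-1/8, -1/8], [-5/8, 3/8]]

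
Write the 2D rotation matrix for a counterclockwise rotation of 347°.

Rotation matrix formula: [[cos θ, -sin θ], [sin θ, cos θ]]
For θ = 347°:
cos(347°) = 0.9744
sin(347°) = -0.2250
Result: [[0.9744, 0.2250], [-0.2250, 0.9744]]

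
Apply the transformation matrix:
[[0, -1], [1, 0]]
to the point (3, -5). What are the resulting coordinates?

Matrix multiplication:
[[0, -1], [1, 0]] × [3, -5]ᵀ
= [(0)(3) + (-1)(-5), (1)(3) + (0)(-5)]ᵀ
= [5, 3]ᵀ
Result: (5, 3)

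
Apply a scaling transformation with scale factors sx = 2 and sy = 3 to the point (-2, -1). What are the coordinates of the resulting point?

Scaling matrix:
[[2, 0], [0, 3]]
Result: (-2 × 2, -1 × 3) = (-4, -3)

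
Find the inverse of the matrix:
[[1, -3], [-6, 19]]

For [[a,b],[c,d]], inverse = (1/det)·[[d,-b],[-c,a]]
det = (1)(19) - (-3)(-6) = 19 - 18 = 1
Inverse = [[19, 3], [6, 1]]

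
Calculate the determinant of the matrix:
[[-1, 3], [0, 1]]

For a 2×2 matrix [[a, b], [c, d]], det = ad - bc
det = (-1)(1) - (3)(0) = -1 - 0 = -1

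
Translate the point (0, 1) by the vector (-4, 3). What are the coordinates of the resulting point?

Translation by (-4, 3) (homogeneous matrix [[1, 0, -4], [0, 1, 3], [0, 0, 1]]):
x' = 0 + -4 = -4
y' = 1 + 3 = 4
Result: (-4, 4)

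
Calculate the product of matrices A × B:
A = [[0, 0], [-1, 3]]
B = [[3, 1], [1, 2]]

Matrix multiplication:
C[0][0] = 0×3 + 0×1 = 0
C[0][1] = 0×1 + 0×2 = 0
C[1][0] = -1×3 + 3×1 = 0
C[1][1] = -1×1 + 3×2 = 5
Result: [[0, 0], [0, 5]]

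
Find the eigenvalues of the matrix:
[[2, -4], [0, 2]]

Characteristic equation: det(A - λI) = 0
λ² - (trace)λ + (det) = 0
trace = 2 + 2 = 4, det = (2)(2) - (-4)(0) = 4
λ² - (4)λ + (4) = 0
λ = (4 ± √((4)² - 4·(4))) / 2 = (4 ± √0) / 2
Solving: λ = 2, 2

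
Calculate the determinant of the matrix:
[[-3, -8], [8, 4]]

For a 2×2 matrix [[a, b], [c, d]], det = ad - bc
det = (-3)(4) - (-8)(8) = -12 - -64 = 52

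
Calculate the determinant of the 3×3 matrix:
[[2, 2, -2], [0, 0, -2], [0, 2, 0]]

Expansion along first row:
det = 2·det([[0,-2],[2,0]]) - 2·det([[0,-2],[0,0]]) + -2·det([[0,0],[0,2]])
    = 2·(0·0 - -2·2) - 2·(0·0 - -2·0) + -2·(0·2 - 0·0)
    = 2·4 - 2·0 + -2·0
    = 8 + 0 + 0 = 8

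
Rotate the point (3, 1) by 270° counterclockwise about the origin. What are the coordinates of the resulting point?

Rotation matrix for 270°: [[cos 270°, -sin 270°], [sin 270°, cos 270°]] = [[0, 1], [-1, 0]]
[[0, 1], [-1, 0]] × [3, 1]ᵀ = [1, -3]ᵀ
Result: (1, -3)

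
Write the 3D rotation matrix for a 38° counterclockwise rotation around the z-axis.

Rotation matrix for counterclockwise 38° around z-axis:
cos(38°) = 0.7880, sin(38°) = 0.6157
Result: [[0.7880, -0.6157, 0], [0.6157, 0.7880, 0], [0, 0, 1]]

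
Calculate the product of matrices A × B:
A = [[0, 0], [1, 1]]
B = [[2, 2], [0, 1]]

Matrix multiplication:
C[0][0] = 0×2 + 0×0 = 0
C[0][1] = 0×2 + 0×1 = 0
C[1][0] = 1×2 + 1×0 = 2
C[1][1] = 1×2 + 1×1 = 3
Result: [[0, 0], [2, 3]]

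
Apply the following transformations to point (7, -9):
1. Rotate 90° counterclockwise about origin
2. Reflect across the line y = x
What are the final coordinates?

Step 1: Rotate 90° → (9, 7)
Step 2: Reflect across line y = x → (7, 9)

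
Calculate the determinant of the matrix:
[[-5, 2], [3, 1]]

For a 2×2 matrix [[a, b], [c, d]], det = ad - bc
det = (-5)(1) - (2)(3) = -5 - 6 = -11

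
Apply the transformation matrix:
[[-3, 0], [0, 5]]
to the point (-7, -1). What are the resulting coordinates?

Matrix multiplication:
[[-3, 0], [0, 5]] × [-7, -1]ᵀ
= [(-3)(-7) + (0)(-1), (0)(-7) + (5)(-1)]ᵀ
= [21, -5]ᵀ
Result: (21, -5)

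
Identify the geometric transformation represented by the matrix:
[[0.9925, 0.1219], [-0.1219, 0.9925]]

This matrix represents: rotation by 353° counterclockwise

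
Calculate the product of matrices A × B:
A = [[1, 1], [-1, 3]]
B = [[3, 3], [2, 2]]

Matrix multiplication:
C[0][0] = 1×3 + 1×2 = 5
C[0][1] = 1×3 + 1×2 = 5
C[1][0] = -1×3 + 3×2 = 3
C[1][1] = -1×3 + 3×2 = 3
Result: [[5, 5], [3, 3]]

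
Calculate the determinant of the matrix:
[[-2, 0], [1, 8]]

For a 2×2 matrix [[a, b], [c, d]], det = ad - bc
det = (-2)(8) - (0)(1) = -16 - 0 = -16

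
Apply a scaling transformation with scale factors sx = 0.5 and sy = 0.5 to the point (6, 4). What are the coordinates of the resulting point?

Scaling matrix:
[[0.50, 0], [0, 0.50]]
Result: (6 × 0.5, 4 × 0.5) = (3, 2)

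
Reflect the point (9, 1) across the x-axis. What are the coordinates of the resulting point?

Reflection across x-axis: (9, 1) → (9, -1)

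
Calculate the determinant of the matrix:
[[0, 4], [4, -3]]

For a 2×2 matrix [[a, b], [c, d]], det = ad - bc
det = (0)(-3) - (4)(4) = 0 - 16 = -16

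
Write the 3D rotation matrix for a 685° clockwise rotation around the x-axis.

Rotation matrix for clockwise 685° around x-axis:
A clockwise rotation by 685° is a counterclockwise rotation by -685°.
cos(-685°) = 0.8192, sin(-685°) = 0.5736
Result: [[1, 0, 0], [0, 0.8192, -0.5736], [0, 0.5736, 0.8192]]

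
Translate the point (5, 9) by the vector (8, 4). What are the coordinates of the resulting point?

Translation by (8, 4) (homogeneous matrix [[1, 0, 8], [0, 1, 4], [0, 0, 1]]):
x' = 5 + 8 = 13
y' = 9 + 4 = 13
Result: (13, 13)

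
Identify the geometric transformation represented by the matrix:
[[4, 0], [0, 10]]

This matrix represents: non-uniform scaling by sx = 4, sy = 10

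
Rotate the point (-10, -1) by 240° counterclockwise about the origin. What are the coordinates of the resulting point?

Rotation matrix for 240°: [[cos 240°, -sin 240°], [sin 240°, cos 240°]] ≈ [[-0.500000, 0.866025], [-0.866025, -0.500000]]
[[-0.500000, 0.866025], [-0.866025, -0.500000]] × [-10, -1]ᵀ ≈ [4.1340, 9.1603]ᵀ
Result: (4.1340, 9.1603)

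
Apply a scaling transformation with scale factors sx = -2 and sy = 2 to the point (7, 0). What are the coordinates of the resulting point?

Scaling matrix:
[[-2, 0], [0, 2]]
Result: (7 × -2, 0 × 2) = (-14, 0)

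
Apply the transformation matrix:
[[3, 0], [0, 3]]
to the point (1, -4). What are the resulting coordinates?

Matrix multiplication:
[[3, 0], [0, 3]] × [1, -4]ᵀ
= [(3)(1) + (0)(-4), (0)(1) + (3)(-4)]ᵀ
= [3, -12]ᵀ
Result: (3, -12)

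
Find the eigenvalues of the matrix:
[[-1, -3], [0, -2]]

Characteristic equation: det(A - λI) = 0
λ² - (trace)λ + (det) = 0
trace = -1 + -2 = -3, det = (-1)(-2) - (-3)(0) = 2
λ² - (-3)λ + (2) = 0
λ = (-3 ± √((-3)² - 4·(2))) / 2 = (-3 ± √1) / 2
Solving: λ = -2, -1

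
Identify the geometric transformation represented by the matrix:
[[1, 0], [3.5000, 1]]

This matrix represents: vertical shear with factor 3.5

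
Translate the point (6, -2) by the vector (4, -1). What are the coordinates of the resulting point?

Translation by (4, -1) (homogeneous matrix [[1, 0, 4], [0, 1, -1], [0, 0, 1]]):
x' = 6 + 4 = 10
y' = -2 + -1 = -3
Result: (10, -3)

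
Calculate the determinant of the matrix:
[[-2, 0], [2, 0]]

For a 2×2 matrix [[a, b], [c, d]], det = ad - bc
det = (-2)(0) - (0)(2) = 0 - 0 = 0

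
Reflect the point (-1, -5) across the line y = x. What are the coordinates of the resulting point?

Reflection across line y = x: (-1, -5) → (-5, -1)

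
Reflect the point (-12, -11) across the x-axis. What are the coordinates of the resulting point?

Reflection across x-axis: (-12, -11) → (-12, 11)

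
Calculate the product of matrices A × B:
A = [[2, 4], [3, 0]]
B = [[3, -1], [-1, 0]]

Matrix multiplication:
C[0][0] = 2×3 + 4×-1 = 2
C[0][1] = 2×-1 + 4×0 = -2
C[1][0] = 3×3 + 0×-1 = 9
C[1][1] = 3×-1 + 0×0 = -3
Result: [[2, -2], [9, -3]]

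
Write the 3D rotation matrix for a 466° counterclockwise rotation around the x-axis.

Rotation matrix for counterclockwise 466° around x-axis:
cos(466°) = -0.2756, sin(466°) = 0.9613
Result: [[1, 0, 0], [0, -0.2756, -0.9613], [0, 0.9613, -0.2756]]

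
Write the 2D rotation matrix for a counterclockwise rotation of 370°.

Rotation matrix formula: [[cos θ, -sin θ], [sin θ, cos θ]]
For θ = 370°:
cos(370°) = 0.9848
sin(370°) = 0.1736
Result: [[0.9848, -0.1736], [0.1736, 0.9848]]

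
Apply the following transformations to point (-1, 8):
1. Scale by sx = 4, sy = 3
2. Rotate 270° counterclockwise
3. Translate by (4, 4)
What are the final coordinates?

Step 1: Scale → (-4, 24)
Step 2: Rotate 270° → (24, 4)
Step 3: Translate → (28, 8)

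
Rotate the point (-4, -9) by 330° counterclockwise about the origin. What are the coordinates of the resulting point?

Rotation matrix for 330°: [[cos 330°, -sin 330°], [sin 330°, cos 330°]] ≈ [[0.866025, 0.500000], [-0.500000, 0.866025]]
[[0.866025, 0.500000], [-0.500000, 0.866025]] × [-4, -9]ᵀ ≈ [-7.9641, -5.7942]ᵀ
Result: (-7.9641, -5.7942)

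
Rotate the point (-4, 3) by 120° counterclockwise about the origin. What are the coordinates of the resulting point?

Rotation matrix for 120°: [[cos 120°, -sin 120°], [sin 120°, cos 120°]] ≈ [[-0.500000, -0.866025], [0.866025, -0.500000]]
[[-0.500000, -0.866025], [0.866025, -0.500000]] × [-4, 3]ᵀ ≈ [-0.5981, -4.9641]ᵀ
Result: (-0.5981, -4.9641)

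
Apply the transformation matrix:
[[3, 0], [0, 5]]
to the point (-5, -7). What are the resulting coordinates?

Matrix multiplication:
[[3, 0], [0, 5]] × [-5, -7]ᵀ
= [(3)(-5) + (0)(-7), (0)(-5) + (5)(-7)]ᵀ
= [-15, -35]ᵀ
Result: (-15, -35)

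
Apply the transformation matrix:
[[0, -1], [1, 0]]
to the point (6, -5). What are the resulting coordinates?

Matrix multiplication:
[[0, -1], [1, 0]] × [6, -5]ᵀ
= [(0)(6) + (-1)(-5), (1)(6) + (0)(-5)]ᵀ
= [5, 6]ᵀ
Result: (5, 6)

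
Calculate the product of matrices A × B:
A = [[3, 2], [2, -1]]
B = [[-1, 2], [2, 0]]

Matrix multiplication:
C[0][0] = 3×-1 + 2×2 = 1
C[0][1] = 3×2 + 2×0 = 6
C[1][0] = 2×-1 + -1×2 = -4
C[1][1] = 2×2 + -1×0 = 4
Result: [[1, 6], [-4, 4]]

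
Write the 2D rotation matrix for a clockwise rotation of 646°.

Rotation matrix formula: [[cos θ, -sin θ], [sin θ, cos θ]]
A clockwise rotation by 646° is equivalent to a counterclockwise rotation by -646°.
For θ = -646°:
cos(-646°) = 0.2756
sin(-646°) = 0.9613
Result: [[0.2756, -0.9613], [0.9613, 0.2756]]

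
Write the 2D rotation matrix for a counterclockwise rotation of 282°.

Rotation matrix formula: [[cos θ, -sin θ], [sin θ, cos θ]]
For θ = 282°:
cos(282°) = 0.2079
sin(282°) = -0.9781
Result: [[0.2079, 0.9781], [-0.9781, 0.2079]]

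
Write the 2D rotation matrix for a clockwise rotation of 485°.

Rotation matrix formula: [[cos θ, -sin θ], [sin θ, cos θ]]
A clockwise rotation by 485° is equivalent to a counterclockwise rotation by -485°.
For θ = -485°:
cos(-485°) = -0.5736
sin(-485°) = -0.8192
Result: [[-0.5736, 0.8192], [-0.8192, -0.5736]]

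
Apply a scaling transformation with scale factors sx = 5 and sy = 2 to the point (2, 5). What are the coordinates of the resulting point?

Scaling matrix:
[[5, 0], [0, 2]]
Result: (2 × 5, 5 × 2) = (10, 10)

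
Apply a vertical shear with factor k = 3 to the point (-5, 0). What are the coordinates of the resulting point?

Shear matrix for vertical shear with factor k = 3:
[[1, 0], [3, 1]]
Result: (-5, 0) → (-5, -15)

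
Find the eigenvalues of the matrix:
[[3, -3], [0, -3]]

Characteristic equation: det(A - λI) = 0
λ² - (trace)λ + (det) = 0
trace = 3 + -3 = 0, det = (3)(-3) - (-3)(0) = -9
λ² - (0)λ + (-9) = 0
λ = (0 ± √((0)² - 4·(-9))) / 2 = (0 ± √36) / 2
Solving: λ = -3, 3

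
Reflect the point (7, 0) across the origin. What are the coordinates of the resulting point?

Reflection across origin: (7, 0) → (-7, 0)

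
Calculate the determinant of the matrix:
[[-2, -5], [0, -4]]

For a 2×2 matrix [[a, b], [c, d]], det = ad - bc
det = (-2)(-4) - (-5)(0) = 8 - 0 = 8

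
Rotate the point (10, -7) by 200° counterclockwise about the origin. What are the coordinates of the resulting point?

Rotation matrix for 200°: [[cos 200°, -sin 200°], [sin 200°, cos 200°]] ≈ [[-0.939693, 0.342020], [-0.342020, -0.939693]]
[[-0.939693, 0.342020], [-0.342020, -0.939693]] × [10, -7]ᵀ ≈ [-11.7911, 3.1576]ᵀ
Result: (-11.7911, 3.1576)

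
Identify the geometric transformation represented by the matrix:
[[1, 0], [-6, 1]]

This matrix represents: vertical shear with factor -6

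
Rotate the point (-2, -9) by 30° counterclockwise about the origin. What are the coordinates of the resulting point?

Rotation matrix for 30°: [[cos 30°, -sin 30°], [sin 30°, cos 30°]] ≈ [[0.866025, -0.500000], [0.500000, 0.866025]]
[[0.866025, -0.500000], [0.500000, 0.866025]] × [-2, -9]ᵀ ≈ [2.7679, -8.7942]ᵀ
Result: (2.7679, -8.7942)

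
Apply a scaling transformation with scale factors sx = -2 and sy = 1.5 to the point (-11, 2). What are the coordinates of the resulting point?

Scaling matrix:
[[-2, 0], [0, 1.50]]
Result: (-11 × -2, 2 × 1.5) = (22, 3)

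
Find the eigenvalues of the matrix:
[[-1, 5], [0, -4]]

Characteristic equation: det(A - λI) = 0
λ² - (trace)λ + (det) = 0
trace = -1 + -4 = -5, det = (-1)(-4) - (5)(0) = 4
λ² - (-5)λ + (4) = 0
λ = (-5 ± √((-5)² - 4·(4))) / 2 = (-5 ± √9) / 2
Solving: λ = -4, -1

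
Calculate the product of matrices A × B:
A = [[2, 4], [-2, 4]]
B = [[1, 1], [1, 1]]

Matrix multiplication:
C[0][0] = 2×1 + 4×1 = 6
C[0][1] = 2×1 + 4×1 = 6
C[1][0] = -2×1 + 4×1 = 2
C[1][1] = -2×1 + 4×1 = 2
Result: [[6, 6], [2, 2]]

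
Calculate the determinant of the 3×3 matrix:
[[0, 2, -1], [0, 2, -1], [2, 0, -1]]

Expansion along first row:
det = 0·det([[2,-1],[0,-1]]) - 2·det([[0,-1],[2,-1]]) + -1·det([[0,2],[2,0]])
    = 0·(2·-1 - -1·0) - 2·(0·-1 - -1·2) + -1·(0·0 - 2·2)
    = 0·-2 - 2·2 + -1·-4
    = 0 + -4 + 4 = 0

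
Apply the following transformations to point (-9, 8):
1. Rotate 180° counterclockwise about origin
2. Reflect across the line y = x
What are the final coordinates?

Step 1: Rotate 180° → (9, -8)
Step 2: Reflect across line y = x → (-8, 9)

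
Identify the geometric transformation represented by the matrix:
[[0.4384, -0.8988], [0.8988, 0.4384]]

This matrix represents: rotation by 64° counterclockwise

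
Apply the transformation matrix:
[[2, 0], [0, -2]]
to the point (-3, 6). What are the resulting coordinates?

Matrix multiplication:
[[2, 0], [0, -2]] × [-3, 6]ᵀ
= [(2)(-3) + (0)(6), (0)(-3) + (-2)(6)]ᵀ
= [-6, -12]ᵀ
Result: (-6, -12)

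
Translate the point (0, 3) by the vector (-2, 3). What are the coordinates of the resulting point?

Translation by (-2, 3) (homogeneous matrix [[1, 0, -2], [0, 1, 3], [0, 0, 1]]):
x' = 0 + -2 = -2
y' = 3 + 3 = 6
Result: (-2, 6)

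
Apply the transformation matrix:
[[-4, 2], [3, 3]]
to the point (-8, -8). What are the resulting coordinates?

Matrix multiplication:
[[-4, 2], [3, 3]] × [-8, -8]ᵀ
= [(-4)(-8) + (2)(-8), (3)(-8) + (3)(-8)]ᵀ
= [16, -48]ᵀ
Result: (16, -48)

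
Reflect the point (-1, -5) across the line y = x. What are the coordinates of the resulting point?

Reflection across line y = x: (-1, -5) → (-5, -1)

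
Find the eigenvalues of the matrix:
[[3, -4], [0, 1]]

Characteristic equation: det(A - λI) = 0
λ² - (trace)λ + (det) = 0
trace = 3 + 1 = 4, det = (3)(1) - (-4)(0) = 3
λ² - (4)λ + (3) = 0
λ = (4 ± √((4)² - 4·(3))) / 2 = (4 ± √4) / 2
Solving: λ = 1, 3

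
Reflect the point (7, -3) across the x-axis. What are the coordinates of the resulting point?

Reflection across x-axis: (7, -3) → (7, 3)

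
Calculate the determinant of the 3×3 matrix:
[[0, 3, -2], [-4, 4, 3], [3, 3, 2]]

Expansion along first row:
det = 0·det([[4,3],[3,2]]) - 3·det([[-4,3],[3,2]]) + -2·det([[-4,4],[3,3]])
    = 0·(4·2 - 3·3) - 3·(-4·2 - 3·3) + -2·(-4·3 - 4·3)
    = 0·-1 - 3·-17 + -2·-24
    = 0 + 51 + 48 = 99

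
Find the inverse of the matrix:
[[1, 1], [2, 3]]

For [[a,b],[c,d]], inverse = (1/det)·[[d,-b],[-c,a]]
det = (1)(3) - (1)(2) = 3 - 2 = 1
Inverse = [[3, -1], [-2, 1]]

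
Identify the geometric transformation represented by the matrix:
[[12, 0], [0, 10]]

This matrix represents: non-uniform scaling by sx = 12, sy = 10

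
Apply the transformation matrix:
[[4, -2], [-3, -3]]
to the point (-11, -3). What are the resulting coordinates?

Matrix multiplication:
[[4, -2], [-3, -3]] × [-11, -3]ᵀ
= [(4)(-11) + (-2)(-3), (-3)(-11) + (-3)(-3)]ᵀ
= [-38, 42]ᵀ
Result: (-38, 42)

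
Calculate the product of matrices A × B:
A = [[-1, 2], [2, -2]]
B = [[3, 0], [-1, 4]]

Matrix multiplication:
C[0][0] = -1×3 + 2×-1 = -5
C[0][1] = -1×0 + 2×4 = 8
C[1][0] = 2×3 + -2×-1 = 8
C[1][1] = 2×0 + -2×4 = -8
Result: [[-5, 8], [8, -8]]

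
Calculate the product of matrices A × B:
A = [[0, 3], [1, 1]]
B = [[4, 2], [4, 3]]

Matrix multiplication:
C[0][0] = 0×4 + 3×4 = 12
C[0][1] = 0×2 + 3×3 = 9
C[1][0] = 1×4 + 1×4 = 8
C[1][1] = 1×2 + 1×3 = 5
Result: [[12, 9], [8, 5]]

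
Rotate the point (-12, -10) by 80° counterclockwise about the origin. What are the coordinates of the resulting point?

Rotation matrix for 80°: [[cos 80°, -sin 80°], [sin 80°, cos 80°]] ≈ [[0.173648, -0.984808], [0.984808, 0.173648]]
[[0.173648, -0.984808], [0.984808, 0.173648]] × [-12, -10]ᵀ ≈ [7.7643, -13.5542]ᵀ
Result: (7.7643, -13.5542)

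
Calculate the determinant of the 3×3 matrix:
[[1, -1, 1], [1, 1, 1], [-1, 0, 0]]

Expansion along first row:
det = 1·det([[1,1],[0,0]]) - -1·det([[1,1],[-1,0]]) + 1·det([[1,1],[-1,0]])
    = 1·(1·0 - 1·0) - -1·(1·0 - 1·-1) + 1·(1·0 - 1·-1)
    = 1·0 - -1·1 + 1·1
    = 0 + 1 + 1 = 2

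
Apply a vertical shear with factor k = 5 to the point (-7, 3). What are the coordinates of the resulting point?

Shear matrix for vertical shear with factor k = 5:
[[1, 0], [5, 1]]
Result: (-7, 3) → (-7, -32)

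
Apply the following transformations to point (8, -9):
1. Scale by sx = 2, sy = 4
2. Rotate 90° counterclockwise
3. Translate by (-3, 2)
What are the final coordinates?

Step 1: Scale → (16, -36)
Step 2: Rotate 90° → (36, 16)
Step 3: Translate → (33, 18)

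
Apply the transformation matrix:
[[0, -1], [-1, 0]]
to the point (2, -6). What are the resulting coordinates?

Matrix multiplication:
[[0, -1], [-1, 0]] × [2, -6]ᵀ
= [(0)(2) + (-1)(-6), (-1)(2) + (0)(-6)]ᵀ
= [6, -2]ᵀ
Result: (6, -2)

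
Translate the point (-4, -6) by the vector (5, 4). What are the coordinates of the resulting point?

Translation by (5, 4) (homogeneous matrix [[1, 0, 5], [0, 1, 4], [0, 0, 1]]):
x' = -4 + 5 = 1
y' = -6 + 4 = -2
Result: (1, -2)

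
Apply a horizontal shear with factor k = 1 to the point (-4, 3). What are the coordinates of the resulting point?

Shear matrix for horizontal shear with factor k = 1:
[[1, 1], [0, 1]]
Result: (-4, 3) → (-1, 3)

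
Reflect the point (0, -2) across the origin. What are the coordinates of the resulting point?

Reflection across origin: (0, -2) → (0, 2)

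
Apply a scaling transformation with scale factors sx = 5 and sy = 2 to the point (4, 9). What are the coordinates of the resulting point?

Scaling matrix:
[[5, 0], [0, 2]]
Result: (4 × 5, 9 × 2) = (20, 18)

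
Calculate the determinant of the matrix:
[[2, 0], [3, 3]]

For a 2×2 matrix [[a, b], [c, d]], det = ad - bc
det = (2)(3) - (0)(3) = 6 - 0 = 6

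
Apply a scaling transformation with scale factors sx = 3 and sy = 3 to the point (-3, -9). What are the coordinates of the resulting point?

Scaling matrix:
[[3, 0], [0, 3]]
Result: (-3 × 3, -9 × 3) = (-9, -27)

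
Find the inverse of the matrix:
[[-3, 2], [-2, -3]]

For [[a,b],[c,d]], inverse = (1/det)·[[d,-b],[-c,a]]
det = (-3)(-3) - (2)(-2) = 9 - -4 = 13
Inverse = (1/13)·[[-3, -2], [2, -3]]
= [[-3/13, -2/13], [2/13, -3/13]]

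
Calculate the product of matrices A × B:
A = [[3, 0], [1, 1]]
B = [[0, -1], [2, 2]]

Matrix multiplication:
C[0][0] = 3×0 + 0×2 = 0
C[0][1] = 3×-1 + 0×2 = -3
C[1][0] = 1×0 + 1×2 = 2
C[1][1] = 1×-1 + 1×2 = 1
Result: [[0, -3], [2, 1]]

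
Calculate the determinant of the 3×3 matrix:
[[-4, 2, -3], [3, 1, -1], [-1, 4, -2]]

Expansion along first row:
det = -4·det([[1,-1],[4,-2]]) - 2·det([[3,-1],[-1,-2]]) + -3·det([[3,1],[-1,4]])
    = -4·(1·-2 - -1·4) - 2·(3·-2 - -1·-1) + -3·(3·4 - 1·-1)
    = -4·2 - 2·-7 + -3·13
    = -8 + 14 + -39 = -33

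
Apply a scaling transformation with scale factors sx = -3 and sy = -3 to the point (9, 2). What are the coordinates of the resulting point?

Scaling matrix:
[[-3, 0], [0, -3]]
Result: (9 × -3, 2 × -3) = (-27, -6)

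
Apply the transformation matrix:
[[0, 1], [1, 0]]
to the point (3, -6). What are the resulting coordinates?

Matrix multiplication:
[[0, 1], [1, 0]] × [3, -6]ᵀ
= [(0)(3) + (1)(-6), (1)(3) + (0)(-6)]ᵀ
= [-6, 3]ᵀ
Result: (-6, 3)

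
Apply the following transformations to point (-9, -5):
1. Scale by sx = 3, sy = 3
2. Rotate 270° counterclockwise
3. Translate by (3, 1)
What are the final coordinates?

Step 1: Scale → (-27, -15)
Step 2: Rotate 270° → (-15, 27)
Step 3: Translate → (-12, 28)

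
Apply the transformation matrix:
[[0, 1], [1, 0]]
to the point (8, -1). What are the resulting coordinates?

Matrix multiplication:
[[0, 1], [1, 0]] × [8, -1]ᵀ
= [(0)(8) + (1)(-1), (1)(8) + (0)(-1)]ᵀ
= [-1, 8]ᵀ
Result: (-1, 8)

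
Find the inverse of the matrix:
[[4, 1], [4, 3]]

For [[a,b],[c,d]], inverse = (1/det)·[[d,-b],[-c,a]]
det = (4)(3) - (1)(4) = 12 - 4 = 8
Inverse = (1/8)·[[3, -1], [-4, 4]]
= [[3/8, -1/8], [-1/2, 1/2]]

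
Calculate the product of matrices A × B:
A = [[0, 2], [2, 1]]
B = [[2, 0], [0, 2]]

Matrix multiplication:
C[0][0] = 0×2 + 2×0 = 0
C[0][1] = 0×0 + 2×2 = 4
C[1][0] = 2×2 + 1×0 = 4
C[1][1] = 2×0 + 1×2 = 2
Result: [[0, 4], [4, 2]]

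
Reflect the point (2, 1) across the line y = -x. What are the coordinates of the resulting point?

Reflection across line y = -x: (2, 1) → (-1, -2)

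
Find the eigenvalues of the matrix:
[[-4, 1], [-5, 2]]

Characteristic equation: det(A - λI) = 0
λ² - (trace)λ + (det) = 0
trace = -4 + 2 = -2, det = (-4)(2) - (1)(-5) = -3
λ² - (-2)λ + (-3) = 0
λ = (-2 ± √((-2)² - 4·(-3))) / 2 = (-2 ± √16) / 2
Solving: λ = -3, 1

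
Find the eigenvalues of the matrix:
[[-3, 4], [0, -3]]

Characteristic equation: det(A - λI) = 0
λ² - (trace)λ + (det) = 0
trace = -3 + -3 = -6, det = (-3)(-3) - (4)(0) = 9
λ² - (-6)λ + (9) = 0
λ = (-6 ± √((-6)² - 4·(9))) / 2 = (-6 ± √0) / 2
Solving: λ = -3, -3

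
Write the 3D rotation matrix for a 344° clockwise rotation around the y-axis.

Rotation matrix for clockwise 344° around y-axis:
A clockwise rotation by 344° is a counterclockwise rotation by -344°.
cos(-344°) = 0.9613, sin(-344°) = 0.2756
Result: [[0.9613, 0, 0.2756], [0, 1, 0], [-0.2756, 0, 0.9613]]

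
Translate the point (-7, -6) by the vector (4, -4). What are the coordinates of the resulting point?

Translation by (4, -4) (homogeneous matrix [[1, 0, 4], [0, 1, -4], [0, 0, 1]]):
x' = -7 + 4 = -3
y' = -6 + -4 = -10
Result: (-3, -10)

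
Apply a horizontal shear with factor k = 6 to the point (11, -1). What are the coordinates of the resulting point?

Shear matrix for horizontal shear with factor k = 6:
[[1, 6], [0, 1]]
Result: (11, -1) → (5, -1)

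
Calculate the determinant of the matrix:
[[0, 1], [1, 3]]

For a 2×2 matrix [[a, b], [c, d]], det = ad - bc
det = (0)(3) - (1)(1) = 0 - 1 = -1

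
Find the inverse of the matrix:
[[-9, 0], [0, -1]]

For [[a,b],[c,d]], inverse = (1/det)·[[d,-b],[-c,a]]
det = (-9)(-1) - (0)(0) = 9 - 0 = 9
Inverse = (1/9)·[[-1, 0], [0, -9]]
= [[-1/9, 0], [0, -1]]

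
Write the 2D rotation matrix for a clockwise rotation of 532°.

Rotation matrix formula: [[cos θ, -sin θ], [sin θ, cos θ]]
A clockwise rotation by 532° is equivalent to a counterclockwise rotation by -532°.
For θ = -532°:
cos(-532°) = -0.9903
sin(-532°) = -0.1392
Result: [[-0.9903, 0.1392], [-0.1392, -0.9903]]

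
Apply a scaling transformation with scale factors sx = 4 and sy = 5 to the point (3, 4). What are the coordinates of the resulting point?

Scaling matrix:
[[4, 0], [0, 5]]
Result: (3 × 4, 4 × 5) = (12, 20)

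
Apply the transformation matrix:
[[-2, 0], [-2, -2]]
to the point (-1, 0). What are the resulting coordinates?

Matrix multiplication:
[[-2, 0], [-2, -2]] × [-1, 0]ᵀ
= [(-2)(-1) + (0)(0), (-2)(-1) + (-2)(0)]ᵀ
= [2, 2]ᵀ
Result: (2, 2)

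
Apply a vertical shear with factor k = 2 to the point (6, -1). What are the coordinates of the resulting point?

Shear matrix for vertical shear with factor k = 2:
[[1, 0], [2, 1]]
Result: (6, -1) → (6, 11)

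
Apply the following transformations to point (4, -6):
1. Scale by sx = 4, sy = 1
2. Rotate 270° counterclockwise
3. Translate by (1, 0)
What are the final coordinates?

Step 1: Scale → (16, -6)
Step 2: Rotate 270° → (-6, -16)
Step 3: Translate → (-5, -16)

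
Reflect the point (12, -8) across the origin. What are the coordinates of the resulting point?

Reflection across origin: (12, -8) → (-12, 8)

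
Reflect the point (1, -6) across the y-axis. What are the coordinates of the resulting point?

Reflection across y-axis: (1, -6) → (-1, -6)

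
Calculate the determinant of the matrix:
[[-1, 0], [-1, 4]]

For a 2×2 matrix [[a, b], [c, d]], det = ad - bc
det = (-1)(4) - (0)(-1) = -4 - 0 = -4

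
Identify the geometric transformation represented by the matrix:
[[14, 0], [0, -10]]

This matrix represents: non-uniform scaling by sx = 14, sy = -10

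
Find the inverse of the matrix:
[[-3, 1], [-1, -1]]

For [[a,b],[c,d]], inverse = (1/det)·[[d,-b],[-c,a]]
det = (-3)(-1) - (1)(-1) = 3 - -1 = 4
Inverse = (1/4)·[[-1, -1], [1, -3]]
= [[-1/4, -1/4], [1/4, -3/4]]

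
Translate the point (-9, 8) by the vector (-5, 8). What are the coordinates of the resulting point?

Translation by (-5, 8) (homogeneous matrix [[1, 0, -5], [0, 1, 8], [0, 0, 1]]):
x' = -9 + -5 = -14
y' = 8 + 8 = 16
Result: (-14, 16)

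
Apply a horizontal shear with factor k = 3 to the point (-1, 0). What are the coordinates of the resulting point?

Shear matrix for horizontal shear with factor k = 3:
[[1, 3], [0, 1]]
Result: (-1, 0) → (-1, 0)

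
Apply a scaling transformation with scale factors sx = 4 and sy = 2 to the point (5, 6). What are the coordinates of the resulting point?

Scaling matrix:
[[4, 0], [0, 2]]
Result: (5 × 4, 6 × 2) = (20, 12)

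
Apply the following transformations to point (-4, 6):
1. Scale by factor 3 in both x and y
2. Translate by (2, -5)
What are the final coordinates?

Step 1: Scale (-4, 6) by 3 → (-12, 18)
Step 2: Translate by (2, -5) → (-10, 13)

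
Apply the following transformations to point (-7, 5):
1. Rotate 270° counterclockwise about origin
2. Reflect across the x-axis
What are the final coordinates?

Step 1: Rotate 270° → (5, 7)
Step 2: Reflect across x-axis → (5, -7)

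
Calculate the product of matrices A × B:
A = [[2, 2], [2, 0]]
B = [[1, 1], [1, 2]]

Matrix multiplication:
C[0][0] = 2×1 + 2×1 = 4
C[0][1] = 2×1 + 2×2 = 6
C[1][0] = 2×1 + 0×1 = 2
C[1][1] = 2×1 + 0×2 = 2
Result: [[4, 6], [2, 2]]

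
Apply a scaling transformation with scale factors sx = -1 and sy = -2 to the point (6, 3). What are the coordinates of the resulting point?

Scaling matrix:
[[-1, 0], [0, -2]]
Result: (6 × -1, 3 × -2) = (-6, -6)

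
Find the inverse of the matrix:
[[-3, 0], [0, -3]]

For [[a,b],[c,d]], inverse = (1/det)·[[d,-b],[-c,a]]
det = (-3)(-3) - (0)(0) = 9 - 0 = 9
Inverse = (1/9)·[[-3, 0], [0, -3]]
= [[-1/3, 0], [0, -1/3]]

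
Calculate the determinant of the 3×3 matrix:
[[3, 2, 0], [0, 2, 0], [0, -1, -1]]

Expansion along first row:
det = 3·det([[2,0],[-1,-1]]) - 2·det([[0,0],[0,-1]]) + 0·det([[0,2],[0,-1]])
    = 3·(2·-1 - 0·-1) - 2·(0·-1 - 0·0) + 0·(0·-1 - 2·0)
    = 3·-2 - 2·0 + 0·0
    = -6 + 0 + 0 = -6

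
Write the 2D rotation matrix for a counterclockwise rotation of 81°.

Rotation matrix formula: [[cos θ, -sin θ], [sin θ, cos θ]]
For θ = 81°:
cos(81°) = 0.1564
sin(81°) = 0.9877
Result: [[0.1564, -0.9877], [0.9877, 0.1564]]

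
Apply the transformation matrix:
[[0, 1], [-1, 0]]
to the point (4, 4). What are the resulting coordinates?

Matrix multiplication:
[[0, 1], [-1, 0]] × [4, 4]ᵀ
= [(0)(4) + (1)(4), (-1)(4) + (0)(4)]ᵀ
= [4, -4]ᵀ
Result: (4, -4)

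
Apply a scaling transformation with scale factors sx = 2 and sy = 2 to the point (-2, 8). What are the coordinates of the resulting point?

Scaling matrix:
[[2, 0], [0, 2]]
Result: (-2 × 2, 8 × 2) = (-4, 16)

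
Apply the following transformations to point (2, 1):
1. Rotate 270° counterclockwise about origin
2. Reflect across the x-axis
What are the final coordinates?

Step 1: Rotate 270° → (1, -2)
Step 2: Reflect across x-axis → (1, 2)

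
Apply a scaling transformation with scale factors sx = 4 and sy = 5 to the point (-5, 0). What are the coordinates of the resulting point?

Scaling matrix:
[[4, 0], [0, 5]]
Result: (-5 × 4, 0 × 5) = (-20, 0)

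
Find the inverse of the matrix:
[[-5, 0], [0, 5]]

For [[a,b],[c,d]], inverse = (1/det)·[[d,-b],[-c,a]]
det = (-5)(5) - (0)(0) = -25 - 0 = -25
Inverse = (1/-25)·[[5, 0], [0, -5]]
= [[-1/5, 0], [0, 1/5]]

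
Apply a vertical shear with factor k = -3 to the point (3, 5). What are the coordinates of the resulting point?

Shear matrix for vertical shear with factor k = -3:
[[1, 0], [-3, 1]]
Result: (3, 5) → (3, -4)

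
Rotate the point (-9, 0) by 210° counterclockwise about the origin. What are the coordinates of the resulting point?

Rotation matrix for 210°: [[cos 210°, -sin 210°], [sin 210°, cos 210°]] ≈ [[-0.866025, 0.500000], [-0.500000, -0.866025]]
[[-0.866025, 0.500000], [-0.500000, -0.866025]] × [-9, 0]ᵀ ≈ [7.7942, 4.5000]ᵀ
Result: (7.7942, 4.5000)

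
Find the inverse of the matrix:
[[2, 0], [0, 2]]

For [[a,b],[c,d]], inverse = (1/det)·[[d,-b],[-c,a]]
det = (2)(2) - (0)(0) = 4 - 0 = 4
Inverse = (1/4)·[[2, 0], [0, 2]]
= [[1/2, 0], [0, 1/2]]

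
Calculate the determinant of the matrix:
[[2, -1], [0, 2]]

For a 2×2 matrix [[a, b], [c, d]], det = ad - bc
det = (2)(2) - (-1)(0) = 4 - 0 = 4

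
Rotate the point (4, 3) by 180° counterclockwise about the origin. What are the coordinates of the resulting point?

Rotation matrix for 180°: [[cos 180°, -sin 180°], [sin 180°, cos 180°]] = [[-1, 0], [0, -1]]
[[-1, 0], [0, -1]] × [4, 3]ᵀ = [-4, -3]ᵀ
Result: (-4, -3)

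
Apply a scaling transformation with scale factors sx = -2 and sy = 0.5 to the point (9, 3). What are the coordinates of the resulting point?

Scaling matrix:
[[-2, 0], [0, 0.50]]
Result: (9 × -2, 3 × 0.5) = (-18, 1.5)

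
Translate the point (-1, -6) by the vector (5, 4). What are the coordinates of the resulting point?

Translation by (5, 4) (homogeneous matrix [[1, 0, 5], [0, 1, 4], [0, 0, 1]]):
x' = -1 + 5 = 4
y' = -6 + 4 = -2
Result: (4, -2)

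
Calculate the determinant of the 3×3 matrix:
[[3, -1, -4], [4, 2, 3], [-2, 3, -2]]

Expansion along first row:
det = 3·det([[2,3],[3,-2]]) - -1·det([[4,3],[-2,-2]]) + -4·det([[4,2],[-2,3]])
    = 3·(2·-2 - 3·3) - -1·(4·-2 - 3·-2) + -4·(4·3 - 2·-2)
    = 3·-13 - -1·-2 + -4·16
    = -39 + -2 + -64 = -105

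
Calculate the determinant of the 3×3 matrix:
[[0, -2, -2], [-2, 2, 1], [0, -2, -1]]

Expansion along first row:
det = 0·det([[2,1],[-2,-1]]) - -2·det([[-2,1],[0,-1]]) + -2·det([[-2,2],[0,-2]])
    = 0·(2·-1 - 1·-2) - -2·(-2·-1 - 1·0) + -2·(-2·-2 - 2·0)
    = 0·0 - -2·2 + -2·4
    = 0 + 4 + -8 = -4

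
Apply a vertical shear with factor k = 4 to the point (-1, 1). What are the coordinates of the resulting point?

Shear matrix for vertical shear with factor k = 4:
[[1, 0], [4, 1]]
Result: (-1, 1) → (-1, -3)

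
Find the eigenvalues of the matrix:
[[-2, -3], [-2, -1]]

Characteristic equation: det(A - λI) = 0
λ² - (trace)λ + (det) = 0
trace = -2 + -1 = -3, det = (-2)(-1) - (-3)(-2) = -4
λ² - (-3)λ + (-4) = 0
λ = (-3 ± √((-3)² - 4·(-4))) / 2 = (-3 ± √25) / 2
Solving: λ = -4, 1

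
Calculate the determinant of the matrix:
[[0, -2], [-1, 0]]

For a 2×2 matrix [[a, b], [c, d]], det = ad - bc
det = (0)(0) - (-2)(-1) = 0 - 2 = -2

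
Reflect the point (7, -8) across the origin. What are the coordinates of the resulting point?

Reflection across origin: (7, -8) → (-7, 8)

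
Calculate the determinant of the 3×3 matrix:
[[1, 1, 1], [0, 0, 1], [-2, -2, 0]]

Expansion along first row:
det = 1·det([[0,1],[-2,0]]) - 1·det([[0,1],[-2,0]]) + 1·det([[0,0],[-2,-2]])
    = 1·(0·0 - 1·-2) - 1·(0·0 - 1·-2) + 1·(0·-2 - 0·-2)
    = 1·2 - 1·2 + 1·0
    = 2 + -2 + 0 = 0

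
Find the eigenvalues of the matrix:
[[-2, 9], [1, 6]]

Characteristic equation: det(A - λI) = 0
λ² - (trace)λ + (det) = 0
trace = -2 + 6 = 4, det = (-2)(6) - (9)(1) = -21
λ² - (4)λ + (-21) = 0
λ = (4 ± √((4)² - 4·(-21))) / 2 = (4 ± √100) / 2
Solving: λ = -3, 7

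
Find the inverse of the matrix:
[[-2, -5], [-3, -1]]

For [[a,b],[c,d]], inverse = (1/det)·[[d,-b],[-c,a]]
det = (-2)(-1) - (-5)(-3) = 2 - 15 = -13
Inverse = (1/-13)·[[-1, 5], [3, -2]]
= [[1/13, -5/13], [-3/13, 2/13]]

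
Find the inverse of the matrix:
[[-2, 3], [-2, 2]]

For [[a,b],[c,d]], inverse = (1/det)·[[d,-b],[-c,a]]
det = (-2)(2) - (3)(-2) = -4 - -6 = 2
Inverse = (1/2)·[[2, -3], [2, -2]]
= [[1, -3/2], [1, -1]]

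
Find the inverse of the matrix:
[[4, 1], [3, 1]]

For [[a,b],[c,d]], inverse = (1/det)·[[d,-b],[-c,a]]
det = (4)(1) - (1)(3) = 4 - 3 = 1
Inverse = [[1, -1], [-3, 4]]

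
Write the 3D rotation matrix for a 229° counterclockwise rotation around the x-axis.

Rotation matrix for counterclockwise 229° around x-axis:
cos(229°) = -0.6561, sin(229°) = -0.7547
Result: [[1, 0, 0], [0, -0.6561, 0.7547], [0, -0.7547, -0.6561]]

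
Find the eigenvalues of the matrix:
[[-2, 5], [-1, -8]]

Characteristic equation: det(A - λI) = 0
λ² - (trace)λ + (det) = 0
trace = -2 + -8 = -10, det = (-2)(-8) - (5)(-1) = 21
λ² - (-10)λ + (21) = 0
λ = (-10 ± √((-10)² - 4·(21))) / 2 = (-10 ± √16) / 2
Solving: λ = -7, -3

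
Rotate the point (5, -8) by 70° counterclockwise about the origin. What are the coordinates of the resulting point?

Rotation matrix for 70°: [[cos 70°, -sin 70°], [sin 70°, cos 70°]] ≈ [[0.342020, -0.939693], [0.939693, 0.342020]]
[[0.342020, -0.939693], [0.939693, 0.342020]] × [5, -8]ᵀ ≈ [9.2276, 1.9623]ᵀ
Result: (9.2276, 1.9623)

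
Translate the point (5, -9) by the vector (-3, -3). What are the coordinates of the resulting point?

Translation by (-3, -3) (homogeneous matrix [[1, 0, -3], [0, 1, -3], [0, 0, 1]]):
x' = 5 + -3 = 2
y' = -9 + -3 = -12
Result: (2, -12)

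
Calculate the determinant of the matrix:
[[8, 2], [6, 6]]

For a 2×2 matrix [[a, b], [c, d]], det = ad - bc
det = (8)(6) - (2)(6) = 48 - 12 = 36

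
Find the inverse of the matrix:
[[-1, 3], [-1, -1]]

For [[a,b],[c,d]], inverse = (1/det)·[[d,-b],[-c,a]]
det = (-1)(-1) - (3)(-1) = 1 - -3 = 4
Inverse = (1/4)·[[-1, -3], [1, -1]]
= [[-1/4, -3/4], [1/4, -1/4]]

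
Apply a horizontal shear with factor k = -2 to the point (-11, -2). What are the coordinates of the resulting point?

Shear matrix for horizontal shear with factor k = -2:
[[1, -2], [0, 1]]
Result: (-11, -2) → (-7, -2)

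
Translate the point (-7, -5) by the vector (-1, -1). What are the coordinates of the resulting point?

Translation by (-1, -1) (homogeneous matrix [[1, 0, -1], [0, 1, -1], [0, 0, 1]]):
x' = -7 + -1 = -8
y' = -5 + -1 = -6
Result: (-8, -6)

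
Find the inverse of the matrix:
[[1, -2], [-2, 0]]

For [[a,b],[c,d]], inverse = (1/det)·[[d,-b],[-c,a]]
det = (1)(0) - (-2)(-2) = 0 - 4 = -4
Inverse = (1/-4)·[[0, 2], [2, 1]]
= [[0, -1/2], [-1/2, -1/4]]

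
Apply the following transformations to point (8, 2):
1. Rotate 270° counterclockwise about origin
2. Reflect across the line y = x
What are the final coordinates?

Step 1: Rotate 270° → (2, -8)
Step 2: Reflect across line y = x → (-8, 2)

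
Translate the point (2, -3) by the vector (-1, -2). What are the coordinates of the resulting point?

Translation by (-1, -2) (homogeneous matrix [[1, 0, -1], [0, 1, -2], [0, 0, 1]]):
x' = 2 + -1 = 1
y' = -3 + -2 = -5
Result: (1, -5)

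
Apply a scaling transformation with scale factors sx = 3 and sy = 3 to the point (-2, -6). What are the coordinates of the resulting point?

Scaling matrix:
[[3, 0], [0, 3]]
Result: (-2 × 3, -6 × 3) = (-6, -18)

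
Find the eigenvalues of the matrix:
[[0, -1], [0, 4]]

Characteristic equation: det(A - λI) = 0
λ² - (trace)λ + (det) = 0
trace = 0 + 4 = 4, det = (0)(4) - (-1)(0) = 0
λ² - (4)λ + (0) = 0
λ = (4 ± √((4)² - 4·(0))) / 2 = (4 ± √16) / 2
Solving: λ = 0, 4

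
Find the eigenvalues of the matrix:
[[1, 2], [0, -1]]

Characteristic equation: det(A - λI) = 0
λ² - (trace)λ + (det) = 0
trace = 1 + -1 = 0, det = (1)(-1) - (2)(0) = -1
λ² - (0)λ + (-1) = 0
λ = (0 ± √((0)² - 4·(-1))) / 2 = (0 ± √4) / 2
Solving: λ = -1, 1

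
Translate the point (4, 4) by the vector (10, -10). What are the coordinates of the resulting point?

Translation by (10, -10) (homogeneous matrix [[1, 0, 10], [0, 1, -10], [0, 0, 1]]):
x' = 4 + 10 = 14
y' = 4 + -10 = -6
Result: (14, -6)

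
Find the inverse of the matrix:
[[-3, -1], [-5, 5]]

For [[a,b],[c,d]], inverse = (1/det)·[[d,-b],[-c,a]]
det = (-3)(5) - (-1)(-5) = -15 - 5 = -20
Inverse = (1/-20)·[[5, 1], [5, -3]]
= [[-1/4, -1/20], [-1/4, 3/20]]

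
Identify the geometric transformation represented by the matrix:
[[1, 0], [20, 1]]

This matrix represents: vertical shear with factor 20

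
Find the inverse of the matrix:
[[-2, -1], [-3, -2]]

For [[a,b],[c,d]], inverse = (1/det)·[[d,-b],[-c,a]]
det = (-2)(-2) - (-1)(-3) = 4 - 3 = 1
Inverse = [[-2, 1], [3, -2]]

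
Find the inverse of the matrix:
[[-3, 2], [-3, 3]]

For [[a,b],[c,d]], inverse = (1/det)·[[d,-b],[-c,a]]
det = (-3)(3) - (2)(-3) = -9 - -6 = -3
Inverse = (1/-3)·[[3, -2], [3, -3]]
= [[-1, 2/3], [-1, 1]]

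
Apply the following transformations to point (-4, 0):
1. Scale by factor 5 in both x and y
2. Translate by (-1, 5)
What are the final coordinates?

Step 1: Scale (-4, 0) by 5 → (-20, 0)
Step 2: Translate by (-1, 5) → (-21, 5)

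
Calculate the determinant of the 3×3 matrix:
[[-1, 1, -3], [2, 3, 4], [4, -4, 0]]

Expansion along first row:
det = -1·det([[3,4],[-4,0]]) - 1·det([[2,4],[4,0]]) + -3·det([[2,3],[4,-4]])
    = -1·(3·0 - 4·-4) - 1·(2·0 - 4·4) + -3·(2·-4 - 3·4)
    = -1·16 - 1·-16 + -3·-20
    = -16 + 16 + 60 = 60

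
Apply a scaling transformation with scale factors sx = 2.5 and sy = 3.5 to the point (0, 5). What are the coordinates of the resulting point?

Scaling matrix:
[[2.50, 0], [0, 3.50]]
Result: (0 × 2.5, 5 × 3.5) = (0, 17.5)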